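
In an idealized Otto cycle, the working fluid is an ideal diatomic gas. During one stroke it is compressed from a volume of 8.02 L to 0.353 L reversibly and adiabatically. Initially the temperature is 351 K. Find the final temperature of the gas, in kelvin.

For a reversible adiabat TV^(γ−1) is constant, so T₂ = T₁ (V₁/V₂)^(γ−1).
For a diatomic ideal gas γ = 7/5, so γ−1 = 2/5.
T₂ = 351 × (8.02/0.353)^(2/5) = 1224 K.

T₂ ≈ 1220 K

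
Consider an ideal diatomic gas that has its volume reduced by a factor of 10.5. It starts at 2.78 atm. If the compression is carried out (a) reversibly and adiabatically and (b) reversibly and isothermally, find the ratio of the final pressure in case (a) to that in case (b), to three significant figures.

P_adiabatic / P_isothermal ≈ 2.56

For a diatomic ideal gas γ = 7/5.
Isothermal: P_b = P₁(V₁/V₂) = 2.78×10.5.
Adiabatic: P_a = P₁(V₁/V₂)^γ = 2.78×10.5^(7/5).
P_a/P_b = (V₁/V₂)^(γ−1) = 10.5^(2/5) = 2.561.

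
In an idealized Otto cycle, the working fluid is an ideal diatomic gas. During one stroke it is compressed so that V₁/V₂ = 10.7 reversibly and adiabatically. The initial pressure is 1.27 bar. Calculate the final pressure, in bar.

P₂ ≈ 35.1 bar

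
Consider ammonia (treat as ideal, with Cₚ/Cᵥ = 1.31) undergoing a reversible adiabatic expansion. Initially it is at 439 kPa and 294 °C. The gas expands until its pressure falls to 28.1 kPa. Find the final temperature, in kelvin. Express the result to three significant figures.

T₂ ≈ 296 K

Adiabatic: T₂/T₁ = (P₂/P₁)^((γ−1)/γ).
T₁ = 294 °C = 567.1 K.
T₂ = 567.1 × (28.1/439)^(0.237) = 295.9 K.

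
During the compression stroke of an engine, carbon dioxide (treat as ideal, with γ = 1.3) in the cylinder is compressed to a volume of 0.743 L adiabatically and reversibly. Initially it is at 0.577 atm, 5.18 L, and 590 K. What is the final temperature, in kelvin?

T₂ ≈ 1060 K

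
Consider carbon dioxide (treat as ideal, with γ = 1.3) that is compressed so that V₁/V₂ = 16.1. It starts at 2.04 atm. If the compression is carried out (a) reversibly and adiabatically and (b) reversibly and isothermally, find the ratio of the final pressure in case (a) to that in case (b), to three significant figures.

Isothermal: P_b = P₁(V₁/V₂) = 2.04×16.1.
Adiabatic: P_a = P₁(V₁/V₂)^γ = 2.04×16.1^(1.3).
P_a/P_b = (V₁/V₂)^(γ−1) = 16.1^(0.3) = 2.302.

P_adiabatic / P_isothermal ≈ 2.30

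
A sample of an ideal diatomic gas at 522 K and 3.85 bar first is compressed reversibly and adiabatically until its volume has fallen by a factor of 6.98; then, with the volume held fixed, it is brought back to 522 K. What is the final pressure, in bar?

P₃ ≈ 26.9 bar

For a diatomic ideal gas γ = 7/5.
Adiabatic step (PV^γ = const): P₂ = 3.85×6.98^(7/5) = 58.46 bar; T₂ = 522×6.98^(2/5) = 1136 K.
Isochoric: P₃ = P₂(T₃/T₂) = 58.46 × (522/1136) = 26.87 bar.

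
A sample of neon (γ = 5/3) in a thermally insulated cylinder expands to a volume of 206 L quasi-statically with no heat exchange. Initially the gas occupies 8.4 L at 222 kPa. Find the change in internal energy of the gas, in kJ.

P₂ = P₁(V₁/V₂)^γ = 222×(8.4/206)^(5/3) = 1.072 kPa.
For a reversible adiabat, W_by_gas = (P₁V₁ − P₂V₂)/(γ−1).
W_by = (222000×0.0084 − 1072×0.206) / (2/3) = 2466 J.
Q = 0 ⇒ ΔU = −W_by = -2466 J.

ΔU ≈ -2.47 kJ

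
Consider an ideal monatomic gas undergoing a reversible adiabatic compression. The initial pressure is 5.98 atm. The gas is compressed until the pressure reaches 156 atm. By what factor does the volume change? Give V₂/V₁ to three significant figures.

V₂/V₁ ≈ 0.141

From PV^γ = const, V₂/V₁ = (P₁/P₂)^(1/γ).
For a monatomic ideal gas γ = 5/3.
V₂/V₁ = (5.98/156)^(3/5) = 0.1413.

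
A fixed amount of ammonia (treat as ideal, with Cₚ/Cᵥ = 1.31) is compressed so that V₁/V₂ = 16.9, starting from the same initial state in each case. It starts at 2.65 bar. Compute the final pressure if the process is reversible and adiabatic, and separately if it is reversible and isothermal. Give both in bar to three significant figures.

adiabatic: 108 bar; isothermal: 44.8 bar

Isothermal: P₂ = P₁(V₁/V₂) = 2.65×16.9 = 44.78 bar.
Adiabatic: P₂ = P₁(V₁/V₂)^γ = 2.65×16.9^(1.31) = 107.6 bar.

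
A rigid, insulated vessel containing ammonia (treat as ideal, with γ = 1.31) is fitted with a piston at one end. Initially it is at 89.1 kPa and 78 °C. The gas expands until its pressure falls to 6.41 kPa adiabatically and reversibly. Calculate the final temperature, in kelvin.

T₂ ≈ 188 K

Adiabatic: T₂/T₁ = (P₂/P₁)^((γ−1)/γ).
T₁ = 78 °C = 351.1 K.
T₂ = 351.1 × (6.41/89.1)^(0.237) = 188.4 K.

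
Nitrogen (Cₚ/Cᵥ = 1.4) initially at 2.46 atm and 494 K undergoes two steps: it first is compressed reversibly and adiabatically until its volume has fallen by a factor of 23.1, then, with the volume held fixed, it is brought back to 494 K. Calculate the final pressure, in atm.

Adiabatic step (PV^γ = const): P₂ = 2.46×23.1^(1.4) = 199.5 atm; T₂ = 494×23.1^(0.4) = 1734 K.
Isochoric: P₃ = P₂(T₃/T₂) = 199.5 × (494/1734) = 56.83 atm.

P₃ ≈ 56.8 atm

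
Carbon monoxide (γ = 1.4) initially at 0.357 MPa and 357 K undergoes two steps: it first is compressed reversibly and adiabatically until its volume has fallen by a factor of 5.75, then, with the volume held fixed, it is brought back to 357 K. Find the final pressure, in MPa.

Adiabatic step (PV^γ = const): P₂ = 0.357×5.75^(1.4) = 4.132 MPa; T₂ = 357×5.75^(0.4) = 718.7 K.
Isochoric: P₃ = P₂(T₃/T₂) = 4.132 × (357/718.7) = 2.053 MPa.

P₃ ≈ 2.05 MPa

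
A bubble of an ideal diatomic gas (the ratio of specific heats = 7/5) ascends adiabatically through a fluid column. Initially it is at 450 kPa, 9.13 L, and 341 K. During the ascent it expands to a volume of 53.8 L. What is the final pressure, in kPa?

P₂ ≈ 37.6 kPa

Adiabatic: P₁V₁^γ = P₂V₂^γ ⇒ P₂ = P₁ (V₁/V₂)^γ.
P₂ = 450 × (9.13/53.8)^(7/5) = 37.56 kPa.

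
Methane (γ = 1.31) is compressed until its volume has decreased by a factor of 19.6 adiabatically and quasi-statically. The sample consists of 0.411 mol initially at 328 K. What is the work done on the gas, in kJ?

W ≈ 5.48 kJ

Adiabatic: T₁V₁^(γ−1) = T₂V₂^(γ−1) ⇒ T₂ = T₁ (V₁/V₂)^(γ−1).
T₂ = 328 × 19.6^(0.31) = 825 K.
Q = 0, so ΔU = W_on_gas = nCᵥΔT with Cᵥ = R/(γ−1) = 26.82 J/(mol·K).
ΔU = 0.411 × 26.82 × (825 − 328) = 5479 J.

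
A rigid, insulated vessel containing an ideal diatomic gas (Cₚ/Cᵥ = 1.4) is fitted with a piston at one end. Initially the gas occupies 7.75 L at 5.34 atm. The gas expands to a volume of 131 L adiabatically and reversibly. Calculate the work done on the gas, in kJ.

W ≈ -7.10 kJ

P₂ = P₁(V₁/V₂)^γ = 5.34×(7.75/131)^(1.4) = 0.1019 atm.
For a reversible adiabat, W_by_gas = (P₁V₁ − P₂V₂)/(γ−1).
W_by = (541100×0.00775 − 10330×0.131) / (0.4) = 7100 J.
W_on_gas = −W_by = -7100 J.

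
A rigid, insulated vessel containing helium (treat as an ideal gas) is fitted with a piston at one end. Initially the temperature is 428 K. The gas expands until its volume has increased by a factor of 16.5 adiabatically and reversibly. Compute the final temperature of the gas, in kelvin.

For a reversible adiabat TV^(γ−1) is constant, so T₂ = T₁ (V₁/V₂)^(γ−1).
For a monatomic ideal gas γ = 5/3, so γ−1 = 2/3.
T₂ = 428 × (1/16.5)^(2/3) = 66.04 K.

T₂ ≈ 66.0 K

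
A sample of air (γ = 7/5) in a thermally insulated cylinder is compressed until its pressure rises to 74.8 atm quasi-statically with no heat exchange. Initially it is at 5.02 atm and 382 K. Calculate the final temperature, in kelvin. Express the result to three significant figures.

Adiabatic: T₂/T₁ = (P₂/P₁)^((γ−1)/γ).
T₂ = 382 × (74.8/5.02)^(2/7) = 826.5 K.

T₂ ≈ 827 K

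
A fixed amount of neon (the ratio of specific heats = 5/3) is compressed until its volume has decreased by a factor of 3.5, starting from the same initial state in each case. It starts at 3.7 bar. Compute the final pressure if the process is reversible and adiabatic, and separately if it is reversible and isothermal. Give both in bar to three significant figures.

adiabatic: 29.9 bar; isothermal: 13.0 bar

Isothermal: P₂ = P₁(V₁/V₂) = 3.7×3.5 = 12.95 bar.
Adiabatic: P₂ = P₁(V₁/V₂)^γ = 3.7×3.5^(5/3) = 29.85 bar.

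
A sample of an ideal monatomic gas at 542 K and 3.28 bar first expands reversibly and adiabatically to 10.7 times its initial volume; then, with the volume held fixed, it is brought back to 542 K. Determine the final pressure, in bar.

For a monatomic ideal gas γ = 5/3.
Adiabatic step (PV^γ = const): P₂ = 3.28×(1/10.7)^(5/3) = 0.06313 bar; T₂ = 542×(1/10.7)^(2/3) = 111.6 K.
Isochoric: P₃ = P₂(T₃/T₂) = 0.06313 × (542/111.6) = 0.3065 bar.

P₃ ≈ 0.307 bar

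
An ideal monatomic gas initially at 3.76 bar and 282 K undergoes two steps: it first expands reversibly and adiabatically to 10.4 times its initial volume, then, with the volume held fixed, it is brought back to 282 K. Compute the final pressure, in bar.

P₃ ≈ 0.362 bar

For a monatomic ideal gas γ = 5/3.
Adiabatic step (PV^γ = const): P₂ = 3.76×(1/10.4)^(5/3) = 0.07588 bar; T₂ = 282×(1/10.4)^(2/3) = 59.19 K.
Isochoric: P₃ = P₂(T₃/T₂) = 0.07588 × (282/59.19) = 0.3615 bar.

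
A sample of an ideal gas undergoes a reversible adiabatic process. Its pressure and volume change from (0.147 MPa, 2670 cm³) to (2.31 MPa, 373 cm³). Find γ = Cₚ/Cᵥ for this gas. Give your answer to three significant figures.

PV^γ = const ⇒ γ = ln(P₂/P₁) / ln(V₁/V₂).
γ = ln(2.31/0.147) / ln(2670/373) = 1.399.

γ ≈ 1.40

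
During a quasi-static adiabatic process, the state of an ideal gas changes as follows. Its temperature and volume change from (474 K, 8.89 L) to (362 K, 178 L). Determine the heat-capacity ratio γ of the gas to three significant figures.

γ ≈ 1.09

TV^(γ−1) = const ⇒ γ − 1 = ln(T₂/T₁) / ln(V₁/V₂).
γ = 1 + ln(362/474) / ln(8.89/178) = 1.09.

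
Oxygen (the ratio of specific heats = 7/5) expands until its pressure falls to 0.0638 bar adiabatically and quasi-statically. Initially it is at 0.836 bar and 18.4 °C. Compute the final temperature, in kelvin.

T₂ ≈ 140 K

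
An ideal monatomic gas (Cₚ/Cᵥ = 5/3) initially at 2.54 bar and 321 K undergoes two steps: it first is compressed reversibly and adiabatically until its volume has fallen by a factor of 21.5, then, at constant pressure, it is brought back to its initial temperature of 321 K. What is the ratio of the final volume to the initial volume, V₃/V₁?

V₃/V₁ ≈ 0.00602

Adiabatic step: V₂/V₁ = 0.04651; T₂ = T₁·21.5^(2/3) = 2482 K.
Isobaric step: V₃/V₂ = T₃/T₂ = 321/2482.
V₃/V₁ = (V₂/V₁)(V₃/V₂) = 0.04651 × (321/2482) = 0.006015.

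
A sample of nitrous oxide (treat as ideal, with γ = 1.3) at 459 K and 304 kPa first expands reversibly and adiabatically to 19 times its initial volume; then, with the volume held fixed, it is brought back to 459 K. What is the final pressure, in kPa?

P₃ ≈ 16.0 kPa

Adiabatic step (PV^γ = const): P₂ = 304×(1/19)^(1.3) = 6.614 kPa; T₂ = 459×(1/19)^(0.3) = 189.8 K.
Isochoric: P₃ = P₂(T₃/T₂) = 6.614 × (459/189.8) = 16 kPa.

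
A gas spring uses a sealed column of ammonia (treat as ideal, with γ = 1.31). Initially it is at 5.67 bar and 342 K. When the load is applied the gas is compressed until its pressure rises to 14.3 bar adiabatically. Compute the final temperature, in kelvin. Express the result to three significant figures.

T₂ ≈ 426 K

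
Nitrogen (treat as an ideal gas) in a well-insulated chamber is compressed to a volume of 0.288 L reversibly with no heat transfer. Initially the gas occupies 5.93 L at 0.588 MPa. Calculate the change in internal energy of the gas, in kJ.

ΔU ≈ 20.5 kJ

γ = 7/5 for a diatomic ideal gas.
P₂ = P₁(V₁/V₂)^γ = 0.588×(5.93/0.288)^(7/5) = 40.6 MPa.
For a reversible adiabat, W_by_gas = (P₁V₁ − P₂V₂)/(γ−1).
W_by = (588000×0.00593 − 4.06×10^7×0.000288) / (2/5) = -20510 J.
Q = 0 ⇒ ΔU = −W_by = 20510 J.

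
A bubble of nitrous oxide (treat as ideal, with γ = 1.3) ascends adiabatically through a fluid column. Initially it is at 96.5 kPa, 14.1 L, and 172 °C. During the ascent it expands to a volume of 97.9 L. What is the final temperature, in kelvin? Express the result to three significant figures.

Adiabatic: T₁V₁^(γ−1) = T₂V₂^(γ−1) ⇒ T₂ = T₁ (V₁/V₂)^(γ−1).
T₁ = 172 °C = 445.1 K.
T₂ = 445.1 × (14.1/97.9)^(0.3) = 248.9 K.

T₂ ≈ 249 K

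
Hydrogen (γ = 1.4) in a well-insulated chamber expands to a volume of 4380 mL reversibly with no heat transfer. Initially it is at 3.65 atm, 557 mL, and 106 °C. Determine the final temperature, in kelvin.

Adiabatic: T₁V₁^(γ−1) = T₂V₂^(γ−1) ⇒ T₂ = T₁ (V₁/V₂)^(γ−1).
T₁ = 106 °C = 379.1 K.
T₂ = 379.1 × (557/4380)^(0.4) = 166.2 K.

T₂ ≈ 166 K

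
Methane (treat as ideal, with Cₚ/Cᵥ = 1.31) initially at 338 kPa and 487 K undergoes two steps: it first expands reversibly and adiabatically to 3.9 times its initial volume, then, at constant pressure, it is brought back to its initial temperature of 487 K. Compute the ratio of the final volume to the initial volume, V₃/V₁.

V₃/V₁ ≈ 5.95

Adiabatic step: V₂/V₁ = 3.9; T₂ = T₁·(1/3.9)^(0.31) = 319.4 K.
Isobaric step: V₃/V₂ = T₃/T₂ = 487/319.4.
V₃/V₁ = (V₂/V₁)(V₃/V₂) = 3.9 × (487/319.4) = 5.947.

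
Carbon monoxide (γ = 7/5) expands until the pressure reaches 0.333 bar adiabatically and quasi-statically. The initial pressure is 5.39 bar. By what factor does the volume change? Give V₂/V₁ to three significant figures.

V₂/V₁ ≈ 7.31

From PV^γ = const, V₂/V₁ = (P₁/P₂)^(1/γ).
V₂/V₁ = (5.39/0.333)^(5/7) = 7.306.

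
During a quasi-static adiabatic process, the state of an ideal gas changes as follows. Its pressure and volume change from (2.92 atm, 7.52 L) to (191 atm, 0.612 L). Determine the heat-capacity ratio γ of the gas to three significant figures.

PV^γ = const ⇒ γ = ln(P₂/P₁) / ln(V₁/V₂).
γ = ln(191/2.92) / ln(7.52/0.612) = 1.667.

γ ≈ 1.67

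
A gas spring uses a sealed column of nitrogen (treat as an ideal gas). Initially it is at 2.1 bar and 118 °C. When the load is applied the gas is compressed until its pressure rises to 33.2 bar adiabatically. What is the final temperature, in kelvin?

T₂ ≈ 861 K

Adiabatic: T₂/T₁ = (P₂/P₁)^((γ−1)/γ).
For a diatomic ideal gas γ = 7/5, so (γ−1)/γ = 2/7.
T₁ = 118 °C = 391.1 K.
T₂ = 391.1 × (33.2/2.1)^(2/7) = 860.8 K.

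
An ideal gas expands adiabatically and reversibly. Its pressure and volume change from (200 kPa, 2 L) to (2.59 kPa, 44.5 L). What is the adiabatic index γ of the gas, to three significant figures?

PV^γ = const ⇒ γ = ln(P₂/P₁) / ln(V₁/V₂).
γ = ln(2.59/200) / ln(2/44.5) = 1.401.

γ ≈ 1.40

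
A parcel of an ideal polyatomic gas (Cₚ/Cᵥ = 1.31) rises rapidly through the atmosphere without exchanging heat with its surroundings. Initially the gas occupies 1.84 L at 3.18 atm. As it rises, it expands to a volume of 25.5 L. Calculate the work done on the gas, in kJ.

W ≈ -1.07 kJ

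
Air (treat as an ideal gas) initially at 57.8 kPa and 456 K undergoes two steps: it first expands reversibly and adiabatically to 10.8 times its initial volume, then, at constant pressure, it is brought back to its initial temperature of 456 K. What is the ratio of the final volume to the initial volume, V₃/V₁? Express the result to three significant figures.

V₃/V₁ ≈ 28.0

For a diatomic ideal gas γ = 7/5.
Adiabatic step: V₂/V₁ = 10.8; T₂ = T₁·(1/10.8)^(2/5) = 176 K.
Isobaric step: V₃/V₂ = T₃/T₂ = 456/176.
V₃/V₁ = (V₂/V₁)(V₃/V₂) = 10.8 × (456/176) = 27.98.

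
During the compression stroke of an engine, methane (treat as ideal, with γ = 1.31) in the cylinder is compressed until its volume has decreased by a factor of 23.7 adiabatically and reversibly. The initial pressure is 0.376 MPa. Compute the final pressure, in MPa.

Adiabatic: P₁V₁^γ = P₂V₂^γ ⇒ P₂ = P₁ (V₁/V₂)^γ.
P₂ = 0.376 × 23.7^(1.31) = 23.77 MPa.

P₂ ≈ 23.8 MPa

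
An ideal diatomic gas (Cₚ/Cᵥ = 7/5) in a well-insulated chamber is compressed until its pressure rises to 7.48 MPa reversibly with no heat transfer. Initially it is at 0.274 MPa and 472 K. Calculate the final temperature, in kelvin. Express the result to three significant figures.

Along an adiabat T P^((1−γ)/γ) is constant, so T₂ = T₁ (P₂/P₁)^((γ−1)/γ).
T₂ = 472 × (7.48/0.274)^(2/7) = 1214 K.

T₂ ≈ 1210 K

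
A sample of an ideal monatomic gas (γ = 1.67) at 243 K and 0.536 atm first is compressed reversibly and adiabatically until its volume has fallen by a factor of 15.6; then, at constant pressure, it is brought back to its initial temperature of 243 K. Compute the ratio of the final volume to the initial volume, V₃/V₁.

Adiabatic step: V₂/V₁ = 0.0641; T₂ = T₁·15.6^(0.67) = 1531 K.
Isobaric step: V₃/V₂ = T₃/T₂ = 243/1531.
V₃/V₁ = (V₂/V₁)(V₃/V₂) = 0.0641 × (243/1531) = 0.01017.

V₃/V₁ ≈ 0.0102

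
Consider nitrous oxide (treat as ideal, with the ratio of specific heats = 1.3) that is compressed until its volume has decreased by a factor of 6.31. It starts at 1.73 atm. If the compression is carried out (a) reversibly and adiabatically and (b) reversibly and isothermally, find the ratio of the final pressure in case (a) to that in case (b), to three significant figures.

P_adiabatic / P_isothermal ≈ 1.74

Isothermal: P_b = P₁(V₁/V₂) = 1.73×6.31.
Adiabatic: P_a = P₁(V₁/V₂)^γ = 1.73×6.31^(1.3).
P_a/P_b = (V₁/V₂)^(γ−1) = 6.31^(0.3) = 1.738.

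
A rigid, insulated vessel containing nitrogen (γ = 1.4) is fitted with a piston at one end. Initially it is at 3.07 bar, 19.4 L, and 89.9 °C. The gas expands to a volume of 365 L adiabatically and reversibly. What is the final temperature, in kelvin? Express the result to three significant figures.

For a reversible adiabat TV^(γ−1) is constant, so T₂ = T₁ (V₁/V₂)^(γ−1).
T₁ = 89.9 °C = 363 K.
T₂ = 363 × (19.4/365)^(0.4) = 112.2 K.

T₂ ≈ 112 K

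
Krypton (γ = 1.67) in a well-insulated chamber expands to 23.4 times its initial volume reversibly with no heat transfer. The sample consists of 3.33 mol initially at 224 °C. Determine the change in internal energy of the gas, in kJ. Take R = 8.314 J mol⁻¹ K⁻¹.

ΔU ≈ -18.1 kJ

Adiabatic: T₁V₁^(γ−1) = T₂V₂^(γ−1) ⇒ T₂ = T₁ (V₁/V₂)^(γ−1).
T₁ = 224 °C = 497.1 K.
T₂ = 497.1 × (1/23.4)^(0.67) = 60.13 K.
Q = 0, so ΔU = W_on_gas = nCᵥΔT with Cᵥ = R/(γ−1) = 12.41 J/(mol·K).
ΔU = 3.33 × 12.41 × (60.13 − 497.1) = -18060 J.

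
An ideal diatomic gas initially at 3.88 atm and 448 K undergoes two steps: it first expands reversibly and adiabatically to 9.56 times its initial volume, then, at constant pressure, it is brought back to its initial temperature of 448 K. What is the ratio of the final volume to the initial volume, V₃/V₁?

V₃/V₁ ≈ 23.6

For a diatomic ideal gas γ = 7/5.
Adiabatic step: V₂/V₁ = 9.56; T₂ = T₁·(1/9.56)^(2/5) = 181.6 K.
Isobaric step: V₃/V₂ = T₃/T₂ = 448/181.6.
V₃/V₁ = (V₂/V₁)(V₃/V₂) = 9.56 × (448/181.6) = 23.59.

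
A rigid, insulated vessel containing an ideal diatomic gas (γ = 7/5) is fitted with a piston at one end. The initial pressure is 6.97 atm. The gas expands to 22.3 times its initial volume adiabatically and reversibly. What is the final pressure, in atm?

P₂ ≈ 0.0903 atm

Since PV^γ is constant along a reversible adiabat, P₂ = P₁ (V₁/V₂)^γ.
P₂ = 6.97 × (1/22.3)^(7/5) = 0.09028 atm.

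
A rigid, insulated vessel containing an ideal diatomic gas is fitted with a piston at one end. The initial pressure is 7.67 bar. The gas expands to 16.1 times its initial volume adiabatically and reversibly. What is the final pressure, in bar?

Since PV^γ is constant along a reversible adiabat, P₂ = P₁ (V₁/V₂)^γ.
For a diatomic ideal gas γ = 7/5.
P₂ = 7.67 × (1/16.1)^(7/5) = 0.1568 bar.

P₂ ≈ 0.157 bar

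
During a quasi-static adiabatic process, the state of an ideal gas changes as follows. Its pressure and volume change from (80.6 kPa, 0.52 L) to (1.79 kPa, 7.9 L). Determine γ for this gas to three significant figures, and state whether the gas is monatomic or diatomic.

γ ≈ 1.40; diatomic

PV^γ = const ⇒ γ = ln(P₂/P₁) / ln(V₁/V₂).
γ = ln(1.79/80.6) / ln(0.52/7.9) = 1.399.
γ ≈ 1.40 is close to 7/5, so the gas is diatomic.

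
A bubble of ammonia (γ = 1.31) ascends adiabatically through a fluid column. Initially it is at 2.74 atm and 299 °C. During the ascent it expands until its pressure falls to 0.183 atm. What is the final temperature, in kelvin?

Adiabatic: T₂/T₁ = (P₂/P₁)^((γ−1)/γ).
T₁ = 299 °C = 572.1 K.
T₂ = 572.1 × (0.183/2.74)^(0.237) = 301.6 K.

T₂ ≈ 302 K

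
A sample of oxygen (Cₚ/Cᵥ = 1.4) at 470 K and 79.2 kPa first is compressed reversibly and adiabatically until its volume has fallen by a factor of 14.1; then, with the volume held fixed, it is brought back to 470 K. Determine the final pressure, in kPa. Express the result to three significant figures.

P₃ ≈ 1120 kPa

Adiabatic step (PV^γ = const): P₂ = 79.2×14.1^(1.4) = 3218 kPa; T₂ = 470×14.1^(0.4) = 1355 K.
Isochoric: P₃ = P₂(T₃/T₂) = 3218 × (470/1355) = 1117 kPa.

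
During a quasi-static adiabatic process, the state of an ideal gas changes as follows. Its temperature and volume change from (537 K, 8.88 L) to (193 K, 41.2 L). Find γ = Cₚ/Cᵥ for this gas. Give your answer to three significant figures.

γ ≈ 1.67

TV^(γ−1) = const ⇒ γ − 1 = ln(T₂/T₁) / ln(V₁/V₂).
γ = 1 + ln(193/537) / ln(8.88/41.2) = 1.667.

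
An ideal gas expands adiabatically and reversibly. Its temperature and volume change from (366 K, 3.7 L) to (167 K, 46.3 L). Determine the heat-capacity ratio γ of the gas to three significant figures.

γ ≈ 1.31

TV^(γ−1) = const ⇒ γ − 1 = ln(T₂/T₁) / ln(V₁/V₂).
γ = 1 + ln(167/366) / ln(3.7/46.3) = 1.311.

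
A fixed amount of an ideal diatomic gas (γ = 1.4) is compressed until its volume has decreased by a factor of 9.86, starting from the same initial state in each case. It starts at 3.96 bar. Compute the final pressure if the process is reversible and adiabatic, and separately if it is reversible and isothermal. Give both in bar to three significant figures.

adiabatic: 97.5 bar; isothermal: 39.0 bar

Isothermal: P₂ = P₁(V₁/V₂) = 3.96×9.86 = 39.05 bar.
Adiabatic: P₂ = P₁(V₁/V₂)^γ = 3.96×9.86^(1.4) = 97.53 bar.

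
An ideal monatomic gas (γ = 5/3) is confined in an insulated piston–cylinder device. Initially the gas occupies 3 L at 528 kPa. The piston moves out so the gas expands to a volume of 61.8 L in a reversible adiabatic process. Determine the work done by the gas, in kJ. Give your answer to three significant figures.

P₂ = P₁(V₁/V₂)^γ = 528×(3/61.8)^(5/3) = 3.411 kPa.
For a reversible adiabat, W_by_gas = (P₁V₁ − P₂V₂)/(γ−1).
W_by = (528000×0.003 − 3411×0.0618) / (2/3) = 2060 J.

W ≈ 2.06 kJ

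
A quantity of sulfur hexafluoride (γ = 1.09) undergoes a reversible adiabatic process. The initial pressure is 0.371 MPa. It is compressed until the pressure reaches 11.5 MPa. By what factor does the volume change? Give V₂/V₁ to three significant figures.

V₂/V₁ ≈ 0.0428

From PV^γ = const, V₂/V₁ = (P₁/P₂)^(1/γ).
V₂/V₁ = (0.371/11.5)^(0.917) = 0.04284.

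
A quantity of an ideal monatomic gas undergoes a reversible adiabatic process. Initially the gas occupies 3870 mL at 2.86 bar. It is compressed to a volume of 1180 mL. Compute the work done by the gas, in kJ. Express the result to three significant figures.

W ≈ -2.00 kJ

γ = 5/3 for a monatomic ideal gas.
P₂ = P₁(V₁/V₂)^γ = 2.86×(3870/1180)^(5/3) = 20.71 bar.
For a reversible adiabat, W_by_gas = (P₁V₁ − P₂V₂)/(γ−1).
W_by = (286000×0.00387 − 2.071×10^6×0.00118) / (2/3) = -2005 J.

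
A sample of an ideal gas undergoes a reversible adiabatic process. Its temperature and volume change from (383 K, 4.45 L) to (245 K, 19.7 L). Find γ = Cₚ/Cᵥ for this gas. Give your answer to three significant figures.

γ ≈ 1.30

TV^(γ−1) = const ⇒ γ − 1 = ln(T₂/T₁) / ln(V₁/V₂).
γ = 1 + ln(245/383) / ln(4.45/19.7) = 1.3.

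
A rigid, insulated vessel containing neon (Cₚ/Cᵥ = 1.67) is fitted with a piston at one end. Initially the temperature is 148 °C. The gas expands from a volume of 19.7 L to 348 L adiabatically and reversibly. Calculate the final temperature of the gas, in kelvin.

T₂ ≈ 61.5 K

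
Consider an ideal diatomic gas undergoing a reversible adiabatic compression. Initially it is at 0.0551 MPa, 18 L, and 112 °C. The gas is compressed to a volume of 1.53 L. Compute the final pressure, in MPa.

P₂ ≈ 1.74 MPa

Adiabatic: P₁V₁^γ = P₂V₂^γ ⇒ P₂ = P₁ (V₁/V₂)^γ.
γ = 7/5 for a diatomic ideal gas.
P₂ = 0.0551 × (18/1.53)^(7/5) = 1.738 MPa.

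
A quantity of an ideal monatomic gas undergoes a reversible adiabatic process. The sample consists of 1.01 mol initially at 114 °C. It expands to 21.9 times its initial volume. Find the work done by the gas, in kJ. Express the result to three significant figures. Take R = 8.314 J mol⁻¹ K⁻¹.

W ≈ 4.25 kJ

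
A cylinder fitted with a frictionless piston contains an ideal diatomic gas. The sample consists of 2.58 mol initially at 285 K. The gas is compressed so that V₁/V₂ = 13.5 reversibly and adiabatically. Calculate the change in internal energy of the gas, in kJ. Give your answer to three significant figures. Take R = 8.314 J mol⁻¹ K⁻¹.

ΔU ≈ 28.0 kJ

Adiabatic: T₁V₁^(γ−1) = T₂V₂^(γ−1) ⇒ T₂ = T₁ (V₁/V₂)^(γ−1).
γ = 7/5 for a diatomic ideal gas, so γ−1 = 2/5.
T₂ = 285 × 13.5^(2/5) = 807.2 K.
Q = 0, so ΔU = W_on_gas = nCᵥΔT with Cᵥ = R/(γ−1) = 20.79 J/(mol·K).
ΔU = 2.58 × 20.79 × (807.2 − 285) = 28000 J.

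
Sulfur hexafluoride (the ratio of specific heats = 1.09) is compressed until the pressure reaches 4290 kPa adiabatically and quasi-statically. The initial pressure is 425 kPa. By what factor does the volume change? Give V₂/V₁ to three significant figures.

From PV^γ = const, V₂/V₁ = (P₁/P₂)^(1/γ).
V₂/V₁ = (425/4290)^(0.917) = 0.1199.

V₂/V₁ ≈ 0.120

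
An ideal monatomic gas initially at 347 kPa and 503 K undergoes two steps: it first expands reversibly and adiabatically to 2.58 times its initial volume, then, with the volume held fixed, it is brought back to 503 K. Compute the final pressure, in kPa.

For a monatomic ideal gas γ = 5/3.
Adiabatic step (PV^γ = const): P₂ = 347×(1/2.58)^(5/3) = 71.5 kPa; T₂ = 503×(1/2.58)^(2/3) = 267.4 K.
Isochoric: P₃ = P₂(T₃/T₂) = 71.5 × (503/267.4) = 134.5 kPa.

P₃ ≈ 134 kPa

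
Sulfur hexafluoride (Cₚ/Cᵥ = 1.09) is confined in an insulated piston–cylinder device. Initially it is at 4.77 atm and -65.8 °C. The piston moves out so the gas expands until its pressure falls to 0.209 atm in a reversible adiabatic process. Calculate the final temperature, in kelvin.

T₂ ≈ 160 K

Adiabatic: T₂/T₁ = (P₂/P₁)^((γ−1)/γ).
T₁ = -65.8 °C = 207.3 K.
T₂ = 207.3 × (0.209/4.77)^(0.0826) = 160.2 K.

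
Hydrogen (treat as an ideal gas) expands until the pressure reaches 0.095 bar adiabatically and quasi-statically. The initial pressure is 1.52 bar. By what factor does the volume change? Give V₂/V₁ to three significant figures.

V₂/V₁ ≈ 7.25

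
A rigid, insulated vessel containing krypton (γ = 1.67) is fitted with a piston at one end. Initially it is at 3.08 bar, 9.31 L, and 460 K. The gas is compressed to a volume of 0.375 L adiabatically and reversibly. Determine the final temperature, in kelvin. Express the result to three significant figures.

For a reversible adiabat TV^(γ−1) is constant, so T₂ = T₁ (V₁/V₂)^(γ−1).
T₂ = 460 × (9.31/0.375)^(0.67) = 3957 K.

T₂ ≈ 3960 K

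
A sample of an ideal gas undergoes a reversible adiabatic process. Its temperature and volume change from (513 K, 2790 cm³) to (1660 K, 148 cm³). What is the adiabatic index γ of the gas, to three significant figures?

TV^(γ−1) = const ⇒ γ − 1 = ln(T₂/T₁) / ln(V₁/V₂).
γ = 1 + ln(1660/513) / ln(2790/148) = 1.4.

γ ≈ 1.40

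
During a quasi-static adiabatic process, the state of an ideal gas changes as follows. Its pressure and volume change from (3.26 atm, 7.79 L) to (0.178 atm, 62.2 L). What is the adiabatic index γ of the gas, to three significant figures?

PV^γ = const ⇒ γ = ln(P₂/P₁) / ln(V₁/V₂).
γ = ln(0.178/3.26) / ln(7.79/62.2) = 1.4.

γ ≈ 1.40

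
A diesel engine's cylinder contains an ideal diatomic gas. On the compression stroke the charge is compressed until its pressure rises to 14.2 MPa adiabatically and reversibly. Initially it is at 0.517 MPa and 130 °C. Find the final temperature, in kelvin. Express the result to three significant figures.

Along an adiabat T P^((1−γ)/γ) is constant, so T₂ = T₁ (P₂/P₁)^((γ−1)/γ).
For a diatomic ideal gas γ = 7/5, so (γ−1)/γ = 2/7.
T₁ = 130 °C = 403.1 K.
T₂ = 403.1 × (14.2/0.517)^(2/7) = 1039 K.

T₂ ≈ 1040 K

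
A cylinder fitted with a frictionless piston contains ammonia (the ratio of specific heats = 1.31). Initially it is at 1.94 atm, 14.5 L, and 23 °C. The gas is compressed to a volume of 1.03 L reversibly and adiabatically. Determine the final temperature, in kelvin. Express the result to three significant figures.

For a reversible adiabat TV^(γ−1) is constant, so T₂ = T₁ (V₁/V₂)^(γ−1).
T₁ = 23 °C = 296.1 K.
T₂ = 296.1 × (14.5/1.03)^(0.31) = 672.3 K.

T₂ ≈ 672 K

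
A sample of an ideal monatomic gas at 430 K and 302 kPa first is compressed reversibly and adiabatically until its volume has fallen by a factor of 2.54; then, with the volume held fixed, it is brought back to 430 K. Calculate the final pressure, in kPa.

For a monatomic ideal gas γ = 5/3.
Adiabatic step (PV^γ = const): P₂ = 302×2.54^(5/3) = 1428 kPa; T₂ = 430×2.54^(2/3) = 800.5 K.
Isochoric: P₃ = P₂(T₃/T₂) = 1428 × (430/800.5) = 767.1 kPa.

P₃ ≈ 767 kPa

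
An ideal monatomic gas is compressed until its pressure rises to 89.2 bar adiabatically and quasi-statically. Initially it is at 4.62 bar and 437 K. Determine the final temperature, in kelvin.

T₂ ≈ 1430 K

Along an adiabat T P^((1−γ)/γ) is constant, so T₂ = T₁ (P₂/P₁)^((γ−1)/γ).
For a monatomic ideal gas γ = 5/3, so (γ−1)/γ = 2/5.
T₂ = 437 × (89.2/4.62)^(2/5) = 1428 K.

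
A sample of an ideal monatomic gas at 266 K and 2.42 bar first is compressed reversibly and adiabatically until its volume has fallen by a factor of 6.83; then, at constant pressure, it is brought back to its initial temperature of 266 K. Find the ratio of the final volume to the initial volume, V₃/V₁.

For a monatomic ideal gas γ = 5/3.
Adiabatic step: V₂/V₁ = 0.1464; T₂ = T₁·6.83^(2/3) = 957.6 K.
Isobaric step: V₃/V₂ = T₃/T₂ = 266/957.6.
V₃/V₁ = (V₂/V₁)(V₃/V₂) = 0.1464 × (266/957.6) = 0.04067.

V₃/V₁ ≈ 0.0407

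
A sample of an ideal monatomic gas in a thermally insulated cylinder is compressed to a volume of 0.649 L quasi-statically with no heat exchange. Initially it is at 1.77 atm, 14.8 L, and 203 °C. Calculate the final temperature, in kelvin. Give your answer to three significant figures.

T₂ ≈ 3830 K

For a reversible adiabat TV^(γ−1) is constant, so T₂ = T₁ (V₁/V₂)^(γ−1).
γ = 5/3 for a monatomic ideal gas.
T₁ = 203 °C = 476.1 K.
T₂ = 476.1 × (14.8/0.649)^(2/3) = 3829 K.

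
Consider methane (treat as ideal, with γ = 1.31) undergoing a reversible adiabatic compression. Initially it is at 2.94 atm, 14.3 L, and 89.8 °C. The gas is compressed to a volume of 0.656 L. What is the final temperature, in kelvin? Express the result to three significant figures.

For a reversible adiabat TV^(γ−1) is constant, so T₂ = T₁ (V₁/V₂)^(γ−1).
T₁ = 89.8 °C = 362.9 K.
T₂ = 362.9 × (14.3/0.656)^(0.31) = 943.5 K.

T₂ ≈ 944 K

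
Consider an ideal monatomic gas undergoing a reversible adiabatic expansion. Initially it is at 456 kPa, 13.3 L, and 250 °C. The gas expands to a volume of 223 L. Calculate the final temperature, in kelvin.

For a reversible adiabat TV^(γ−1) is constant, so T₂ = T₁ (V₁/V₂)^(γ−1).
γ = 5/3 for a monatomic ideal gas.
T₁ = 250 °C = 523.1 K.
T₂ = 523.1 × (13.3/223)^(2/3) = 79.86 K.

T₂ ≈ 79.9 K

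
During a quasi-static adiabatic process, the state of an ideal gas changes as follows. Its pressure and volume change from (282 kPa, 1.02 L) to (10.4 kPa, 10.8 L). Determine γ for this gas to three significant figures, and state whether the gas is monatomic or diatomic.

γ ≈ 1.40; diatomic

PV^γ = const ⇒ γ = ln(P₂/P₁) / ln(V₁/V₂).
γ = ln(10.4/282) / ln(1.02/10.8) = 1.398.
γ ≈ 1.40 is close to 7/5, so the gas is diatomic.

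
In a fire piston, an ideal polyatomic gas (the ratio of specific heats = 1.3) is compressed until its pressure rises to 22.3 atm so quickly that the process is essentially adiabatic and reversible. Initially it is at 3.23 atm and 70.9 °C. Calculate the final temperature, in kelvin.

T₂ ≈ 537 K

Adiabatic: T₂/T₁ = (P₂/P₁)^((γ−1)/γ).
T₁ = 70.9 °C = 344 K.
T₂ = 344 × (22.3/3.23)^(0.231) = 537.4 K.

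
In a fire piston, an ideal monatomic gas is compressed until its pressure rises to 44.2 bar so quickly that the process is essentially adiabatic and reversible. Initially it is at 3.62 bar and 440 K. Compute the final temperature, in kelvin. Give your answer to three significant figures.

T₂ ≈ 1200 K

Adiabatic: T₂/T₁ = (P₂/P₁)^((γ−1)/γ).
For a monatomic ideal gas γ = 5/3, so (γ−1)/γ = 2/5.
T₂ = 440 × (44.2/3.62)^(2/5) = 1197 K.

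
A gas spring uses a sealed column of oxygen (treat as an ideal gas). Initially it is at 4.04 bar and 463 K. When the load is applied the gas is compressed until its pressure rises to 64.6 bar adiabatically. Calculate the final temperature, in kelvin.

Adiabatic: T₂/T₁ = (P₂/P₁)^((γ−1)/γ).
For a diatomic ideal gas γ = 7/5, so (γ−1)/γ = 2/7.
T₂ = 463 × (64.6/4.04)^(2/7) = 1022 K.

T₂ ≈ 1020 K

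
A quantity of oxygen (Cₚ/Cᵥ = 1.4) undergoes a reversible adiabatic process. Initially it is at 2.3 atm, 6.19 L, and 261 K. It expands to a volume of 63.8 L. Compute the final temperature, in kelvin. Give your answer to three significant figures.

For a reversible adiabat TV^(γ−1) is constant, so T₂ = T₁ (V₁/V₂)^(γ−1).
T₂ = 261 × (6.19/63.8)^(0.4) = 102.7 K.

T₂ ≈ 103 K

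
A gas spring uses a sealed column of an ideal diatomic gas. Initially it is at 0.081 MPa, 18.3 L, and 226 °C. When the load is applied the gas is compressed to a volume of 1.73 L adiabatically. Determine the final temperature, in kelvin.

For a reversible adiabat TV^(γ−1) is constant, so T₂ = T₁ (V₁/V₂)^(γ−1).
γ = 7/5 for a diatomic ideal gas.
T₁ = 226 °C = 499.1 K.
T₂ = 499.1 × (18.3/1.73)^(2/5) = 1282 K.

T₂ ≈ 1280 K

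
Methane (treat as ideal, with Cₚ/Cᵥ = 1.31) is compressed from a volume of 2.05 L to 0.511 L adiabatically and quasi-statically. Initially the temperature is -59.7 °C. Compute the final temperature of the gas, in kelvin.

T₂ ≈ 328 K

Adiabatic: T₁V₁^(γ−1) = T₂V₂^(γ−1) ⇒ T₂ = T₁ (V₁/V₂)^(γ−1).
T₁ = -59.7 °C = 213.4 K.
T₂ = 213.4 × (2.05/0.511)^(0.31) = 328.3 K.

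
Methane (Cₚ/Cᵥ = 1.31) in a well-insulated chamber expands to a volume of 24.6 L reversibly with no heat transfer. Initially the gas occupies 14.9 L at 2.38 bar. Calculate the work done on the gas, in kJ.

W ≈ -1.65 kJ

P₂ = P₁(V₁/V₂)^γ = 2.38×(14.9/24.6)^(1.31) = 1.234 bar.
For a reversible adiabat, W_by_gas = (P₁V₁ − P₂V₂)/(γ−1).
W_by = (238000×0.0149 − 123400×0.0246) / (0.31) = 1647 J.
W_on_gas = −W_by = -1647 J.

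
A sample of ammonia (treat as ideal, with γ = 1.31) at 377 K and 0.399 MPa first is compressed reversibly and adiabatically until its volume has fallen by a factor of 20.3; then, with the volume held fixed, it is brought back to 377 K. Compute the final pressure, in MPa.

Adiabatic step (PV^γ = const): P₂ = 0.399×20.3^(1.31) = 20.6 MPa; T₂ = 377×20.3^(0.31) = 958.7 K.
Isochoric: P₃ = P₂(T₃/T₂) = 20.6 × (377/958.7) = 8.1 MPa.

P₃ ≈ 8.10 MPa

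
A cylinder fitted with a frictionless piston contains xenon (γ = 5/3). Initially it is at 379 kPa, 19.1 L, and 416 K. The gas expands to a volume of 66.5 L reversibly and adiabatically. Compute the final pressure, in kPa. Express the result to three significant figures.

Adiabatic: P₁V₁^γ = P₂V₂^γ ⇒ P₂ = P₁ (V₁/V₂)^γ.
P₂ = 379 × (19.1/66.5)^(5/3) = 47.39 kPa.

P₂ ≈ 47.4 kPa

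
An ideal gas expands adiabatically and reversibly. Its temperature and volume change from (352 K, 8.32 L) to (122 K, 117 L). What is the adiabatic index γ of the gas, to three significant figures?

γ ≈ 1.40

TV^(γ−1) = const ⇒ γ − 1 = ln(T₂/T₁) / ln(V₁/V₂).
γ = 1 + ln(122/352) / ln(8.32/117) = 1.401.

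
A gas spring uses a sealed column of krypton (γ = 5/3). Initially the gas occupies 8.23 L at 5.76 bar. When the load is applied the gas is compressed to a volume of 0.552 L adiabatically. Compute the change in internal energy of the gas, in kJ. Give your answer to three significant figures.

ΔU ≈ 36.0 kJ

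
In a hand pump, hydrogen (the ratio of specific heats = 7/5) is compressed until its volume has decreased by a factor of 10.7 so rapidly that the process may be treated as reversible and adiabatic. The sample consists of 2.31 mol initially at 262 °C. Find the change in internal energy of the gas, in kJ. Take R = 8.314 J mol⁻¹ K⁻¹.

Adiabatic: T₁V₁^(γ−1) = T₂V₂^(γ−1) ⇒ T₂ = T₁ (V₁/V₂)^(γ−1).
T₁ = 262 °C = 535.1 K.
T₂ = 535.1 × 10.7^(2/5) = 1381 K.
Q = 0, so ΔU = W_on_gas = nCᵥΔT with Cᵥ = R/(γ−1) = 20.79 J/(mol·K).
ΔU = 2.31 × 20.79 × (1381 − 535.1) = 40620 J.

ΔU ≈ 40.6 kJ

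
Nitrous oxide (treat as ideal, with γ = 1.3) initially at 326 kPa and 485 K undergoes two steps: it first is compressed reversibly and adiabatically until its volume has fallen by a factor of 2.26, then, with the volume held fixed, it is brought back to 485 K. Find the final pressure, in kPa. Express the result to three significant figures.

Adiabatic step (PV^γ = const): P₂ = 326×2.26^(1.3) = 940.9 kPa; T₂ = 485×2.26^(0.3) = 619.4 K.
Isochoric: P₃ = P₂(T₃/T₂) = 940.9 × (485/619.4) = 736.8 kPa.

P₃ ≈ 737 kPa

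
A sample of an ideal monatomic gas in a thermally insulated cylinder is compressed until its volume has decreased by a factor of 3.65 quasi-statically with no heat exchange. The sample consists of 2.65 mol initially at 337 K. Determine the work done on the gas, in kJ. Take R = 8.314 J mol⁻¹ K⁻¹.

W ≈ 15.3 kJ

Adiabatic: T₁V₁^(γ−1) = T₂V₂^(γ−1) ⇒ T₂ = T₁ (V₁/V₂)^(γ−1).
γ = 5/3 for a monatomic ideal gas, so γ−1 = 2/3.
T₂ = 337 × 3.65^(2/3) = 798.9 K.
Q = 0, so ΔU = W_on_gas = nCᵥΔT with Cᵥ = R/(γ−1) = 12.47 J/(mol·K).
ΔU = 2.65 × 12.47 × (798.9 − 337) = 15260 J.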